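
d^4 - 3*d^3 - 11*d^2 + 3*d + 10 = (d - 5)*(d - 1)*(d + 1)*(d + 2)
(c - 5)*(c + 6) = c^2 + c - 30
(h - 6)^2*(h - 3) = h^3 - 15*h^2 + 72*h - 108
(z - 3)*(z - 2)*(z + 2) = z^3 - 3*z^2 - 4*z + 12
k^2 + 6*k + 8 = (k + 2)*(k + 4)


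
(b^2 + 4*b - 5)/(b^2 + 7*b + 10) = (b - 1)/(b + 2)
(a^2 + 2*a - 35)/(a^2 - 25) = (a + 7)/(a + 5)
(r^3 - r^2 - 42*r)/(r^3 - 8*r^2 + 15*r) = (r^2 - r - 42)/(r^2 - 8*r + 15)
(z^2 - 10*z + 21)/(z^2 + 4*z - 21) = (z - 7)/(z + 7)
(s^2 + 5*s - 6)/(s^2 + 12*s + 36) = (s - 1)/(s + 6)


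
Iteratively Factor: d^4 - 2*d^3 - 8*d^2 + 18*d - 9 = (d - 1)*(d^3 - d^2 - 9*d + 9) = (d - 3)*(d - 1)*(d^2 + 2*d - 3) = (d - 3)*(d - 1)*(d + 3)*(d - 1)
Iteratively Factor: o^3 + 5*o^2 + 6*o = (o + 2)*(o^2 + 3*o) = (o + 2)*(o + 3)*(o)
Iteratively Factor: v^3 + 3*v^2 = (v)*(v^2 + 3*v) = v^2*(v + 3)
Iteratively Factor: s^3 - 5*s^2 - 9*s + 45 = (s - 5)*(s^2 - 9) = (s - 5)*(s - 3)*(s + 3)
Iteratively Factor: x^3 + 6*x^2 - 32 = (x + 4)*(x^2 + 2*x - 8) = (x + 4)^2*(x - 2)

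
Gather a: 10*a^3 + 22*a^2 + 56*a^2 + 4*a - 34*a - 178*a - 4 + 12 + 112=10*a^3 + 78*a^2 - 208*a + 120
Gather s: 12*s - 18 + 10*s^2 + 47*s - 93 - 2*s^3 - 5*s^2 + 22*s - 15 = -2*s^3 + 5*s^2 + 81*s - 126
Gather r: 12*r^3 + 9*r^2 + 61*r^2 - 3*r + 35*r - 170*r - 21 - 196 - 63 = 12*r^3 + 70*r^2 - 138*r - 280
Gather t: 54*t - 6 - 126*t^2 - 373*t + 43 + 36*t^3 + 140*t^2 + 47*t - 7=36*t^3 + 14*t^2 - 272*t + 30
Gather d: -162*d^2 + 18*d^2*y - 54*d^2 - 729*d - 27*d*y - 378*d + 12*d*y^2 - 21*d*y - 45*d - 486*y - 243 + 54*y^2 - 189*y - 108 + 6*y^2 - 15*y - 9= d^2*(18*y - 216) + d*(12*y^2 - 48*y - 1152) + 60*y^2 - 690*y - 360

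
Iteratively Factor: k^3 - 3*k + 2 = (k - 1)*(k^2 + k - 2) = (k - 1)*(k + 2)*(k - 1)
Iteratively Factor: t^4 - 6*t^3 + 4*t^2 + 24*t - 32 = (t + 2)*(t^3 - 8*t^2 + 20*t - 16) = (t - 2)*(t + 2)*(t^2 - 6*t + 8) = (t - 2)^2*(t + 2)*(t - 4)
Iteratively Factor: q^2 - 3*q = (q - 3)*(q)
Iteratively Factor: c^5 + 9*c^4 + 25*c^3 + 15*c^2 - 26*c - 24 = (c - 1)*(c^4 + 10*c^3 + 35*c^2 + 50*c + 24) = (c - 1)*(c + 2)*(c^3 + 8*c^2 + 19*c + 12) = (c - 1)*(c + 1)*(c + 2)*(c^2 + 7*c + 12) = (c - 1)*(c + 1)*(c + 2)*(c + 4)*(c + 3)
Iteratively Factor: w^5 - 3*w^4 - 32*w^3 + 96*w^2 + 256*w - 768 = (w - 4)*(w^4 + w^3 - 28*w^2 - 16*w + 192) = (w - 4)*(w + 4)*(w^3 - 3*w^2 - 16*w + 48) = (w - 4)*(w + 4)^2*(w^2 - 7*w + 12) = (w - 4)*(w - 3)*(w + 4)^2*(w - 4)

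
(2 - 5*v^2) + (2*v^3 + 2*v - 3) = 2*v^3 - 5*v^2 + 2*v - 1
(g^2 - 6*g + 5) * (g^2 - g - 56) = g^4 - 7*g^3 - 45*g^2 + 331*g - 280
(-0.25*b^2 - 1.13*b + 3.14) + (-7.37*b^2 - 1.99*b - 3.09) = -7.62*b^2 - 3.12*b + 0.0500000000000003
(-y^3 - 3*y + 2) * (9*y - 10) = -9*y^4 + 10*y^3 - 27*y^2 + 48*y - 20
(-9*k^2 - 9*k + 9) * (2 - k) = 9*k^3 - 9*k^2 - 27*k + 18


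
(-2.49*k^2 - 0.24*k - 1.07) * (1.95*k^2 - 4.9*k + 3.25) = -4.8555*k^4 + 11.733*k^3 - 9.003*k^2 + 4.463*k - 3.4775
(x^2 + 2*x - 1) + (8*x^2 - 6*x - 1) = 9*x^2 - 4*x - 2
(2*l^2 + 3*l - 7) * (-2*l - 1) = -4*l^3 - 8*l^2 + 11*l + 7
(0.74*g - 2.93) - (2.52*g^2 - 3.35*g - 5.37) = -2.52*g^2 + 4.09*g + 2.44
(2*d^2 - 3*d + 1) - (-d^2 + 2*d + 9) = 3*d^2 - 5*d - 8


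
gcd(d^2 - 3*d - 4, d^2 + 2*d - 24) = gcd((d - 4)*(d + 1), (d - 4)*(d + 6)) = d - 4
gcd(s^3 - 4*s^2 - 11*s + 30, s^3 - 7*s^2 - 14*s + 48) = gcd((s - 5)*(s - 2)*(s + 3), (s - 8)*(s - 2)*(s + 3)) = s^2 + s - 6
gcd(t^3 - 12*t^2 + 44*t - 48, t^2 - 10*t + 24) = t^2 - 10*t + 24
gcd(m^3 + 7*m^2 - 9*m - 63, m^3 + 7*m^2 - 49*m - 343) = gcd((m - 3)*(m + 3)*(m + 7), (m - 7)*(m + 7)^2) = m + 7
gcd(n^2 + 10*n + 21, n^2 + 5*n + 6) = n + 3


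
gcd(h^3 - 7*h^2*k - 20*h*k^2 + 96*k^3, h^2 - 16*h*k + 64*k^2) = h - 8*k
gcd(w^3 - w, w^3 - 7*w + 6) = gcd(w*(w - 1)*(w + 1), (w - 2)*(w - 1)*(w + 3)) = w - 1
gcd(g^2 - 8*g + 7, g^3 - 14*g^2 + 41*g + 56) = g - 7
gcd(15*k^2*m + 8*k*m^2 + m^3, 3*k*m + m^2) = 3*k*m + m^2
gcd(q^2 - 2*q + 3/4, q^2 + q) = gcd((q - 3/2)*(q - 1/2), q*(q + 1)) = 1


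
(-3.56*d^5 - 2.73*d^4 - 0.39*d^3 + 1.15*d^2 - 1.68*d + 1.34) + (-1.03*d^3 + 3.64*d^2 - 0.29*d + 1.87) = -3.56*d^5 - 2.73*d^4 - 1.42*d^3 + 4.79*d^2 - 1.97*d + 3.21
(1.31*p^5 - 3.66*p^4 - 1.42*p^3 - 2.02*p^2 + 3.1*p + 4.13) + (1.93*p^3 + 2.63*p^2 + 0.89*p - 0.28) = 1.31*p^5 - 3.66*p^4 + 0.51*p^3 + 0.61*p^2 + 3.99*p + 3.85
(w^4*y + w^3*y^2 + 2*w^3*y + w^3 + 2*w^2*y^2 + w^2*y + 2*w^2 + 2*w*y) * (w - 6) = w^5*y + w^4*y^2 - 4*w^4*y + w^4 - 4*w^3*y^2 - 11*w^3*y - 4*w^3 - 12*w^2*y^2 - 4*w^2*y - 12*w^2 - 12*w*y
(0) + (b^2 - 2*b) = b^2 - 2*b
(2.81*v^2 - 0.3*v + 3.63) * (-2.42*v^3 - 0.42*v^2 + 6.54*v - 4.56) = -6.8002*v^5 - 0.4542*v^4 + 9.7188*v^3 - 16.3002*v^2 + 25.1082*v - 16.5528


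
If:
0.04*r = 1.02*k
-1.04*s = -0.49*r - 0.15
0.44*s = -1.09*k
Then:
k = -0.01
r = -0.25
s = 0.02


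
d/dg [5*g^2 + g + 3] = 10*g + 1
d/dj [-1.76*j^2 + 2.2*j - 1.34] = 2.2 - 3.52*j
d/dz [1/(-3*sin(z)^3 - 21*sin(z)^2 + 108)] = (3*sin(z) + 14)*sin(z)*cos(z)/(3*(sin(z)^3 + 7*sin(z)^2 - 36)^2)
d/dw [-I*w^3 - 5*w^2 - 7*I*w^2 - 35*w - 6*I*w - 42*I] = -3*I*w^2 - 2*w*(5 + 7*I) - 35 - 6*I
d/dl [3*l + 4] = 3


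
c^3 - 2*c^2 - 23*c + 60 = (c - 4)*(c - 3)*(c + 5)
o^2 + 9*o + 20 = (o + 4)*(o + 5)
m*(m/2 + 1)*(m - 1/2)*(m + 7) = m^4/2 + 17*m^3/4 + 19*m^2/4 - 7*m/2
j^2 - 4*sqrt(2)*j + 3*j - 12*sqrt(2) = (j + 3)*(j - 4*sqrt(2))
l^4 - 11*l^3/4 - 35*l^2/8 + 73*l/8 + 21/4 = (l - 3)*(l - 2)*(l + 1/2)*(l + 7/4)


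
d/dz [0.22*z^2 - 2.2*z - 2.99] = 0.44*z - 2.2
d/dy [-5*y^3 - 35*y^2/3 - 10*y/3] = -15*y^2 - 70*y/3 - 10/3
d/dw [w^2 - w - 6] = 2*w - 1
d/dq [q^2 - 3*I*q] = 2*q - 3*I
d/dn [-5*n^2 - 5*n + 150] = -10*n - 5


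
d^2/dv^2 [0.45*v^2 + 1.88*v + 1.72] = 0.900000000000000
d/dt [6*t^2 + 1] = 12*t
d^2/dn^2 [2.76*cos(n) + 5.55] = -2.76*cos(n)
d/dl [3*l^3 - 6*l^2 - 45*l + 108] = 9*l^2 - 12*l - 45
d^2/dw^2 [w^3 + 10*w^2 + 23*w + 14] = 6*w + 20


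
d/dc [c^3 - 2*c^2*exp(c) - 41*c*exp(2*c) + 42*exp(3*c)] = -2*c^2*exp(c) + 3*c^2 - 82*c*exp(2*c) - 4*c*exp(c) + 126*exp(3*c) - 41*exp(2*c)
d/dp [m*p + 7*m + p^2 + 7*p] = m + 2*p + 7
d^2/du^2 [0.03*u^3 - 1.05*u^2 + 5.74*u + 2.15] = 0.18*u - 2.1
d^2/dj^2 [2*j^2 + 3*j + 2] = 4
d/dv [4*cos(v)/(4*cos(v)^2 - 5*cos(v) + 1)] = 4*(4*cos(v)^2 - 1)*sin(v)/((cos(v) - 1)^2*(4*cos(v) - 1)^2)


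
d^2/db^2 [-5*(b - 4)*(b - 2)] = -10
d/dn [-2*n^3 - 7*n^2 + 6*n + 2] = -6*n^2 - 14*n + 6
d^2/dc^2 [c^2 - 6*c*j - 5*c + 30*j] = 2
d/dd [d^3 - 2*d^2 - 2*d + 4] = 3*d^2 - 4*d - 2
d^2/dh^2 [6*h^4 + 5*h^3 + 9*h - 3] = 6*h*(12*h + 5)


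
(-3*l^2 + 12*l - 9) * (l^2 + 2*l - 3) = -3*l^4 + 6*l^3 + 24*l^2 - 54*l + 27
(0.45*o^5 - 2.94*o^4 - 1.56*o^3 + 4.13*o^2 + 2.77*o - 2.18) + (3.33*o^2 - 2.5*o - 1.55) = 0.45*o^5 - 2.94*o^4 - 1.56*o^3 + 7.46*o^2 + 0.27*o - 3.73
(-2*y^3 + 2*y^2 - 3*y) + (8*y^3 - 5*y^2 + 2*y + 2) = 6*y^3 - 3*y^2 - y + 2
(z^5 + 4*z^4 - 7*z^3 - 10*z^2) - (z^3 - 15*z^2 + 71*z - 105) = z^5 + 4*z^4 - 8*z^3 + 5*z^2 - 71*z + 105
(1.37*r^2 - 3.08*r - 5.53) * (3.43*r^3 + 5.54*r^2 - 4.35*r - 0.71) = 4.6991*r^5 - 2.9746*r^4 - 41.9906*r^3 - 18.2109*r^2 + 26.2423*r + 3.9263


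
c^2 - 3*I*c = c*(c - 3*I)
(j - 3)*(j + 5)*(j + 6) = j^3 + 8*j^2 - 3*j - 90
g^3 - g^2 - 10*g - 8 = (g - 4)*(g + 1)*(g + 2)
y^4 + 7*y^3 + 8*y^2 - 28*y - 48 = (y - 2)*(y + 2)*(y + 3)*(y + 4)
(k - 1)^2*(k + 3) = k^3 + k^2 - 5*k + 3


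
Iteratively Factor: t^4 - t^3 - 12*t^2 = (t)*(t^3 - t^2 - 12*t) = t*(t + 3)*(t^2 - 4*t) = t*(t - 4)*(t + 3)*(t)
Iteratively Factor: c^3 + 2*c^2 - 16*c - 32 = (c + 2)*(c^2 - 16) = (c + 2)*(c + 4)*(c - 4)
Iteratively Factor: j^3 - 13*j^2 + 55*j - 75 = (j - 5)*(j^2 - 8*j + 15) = (j - 5)*(j - 3)*(j - 5)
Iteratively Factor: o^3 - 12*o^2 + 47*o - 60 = (o - 4)*(o^2 - 8*o + 15) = (o - 5)*(o - 4)*(o - 3)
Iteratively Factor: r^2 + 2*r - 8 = (r - 2)*(r + 4)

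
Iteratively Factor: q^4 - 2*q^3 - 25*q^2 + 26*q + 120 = (q - 3)*(q^3 + q^2 - 22*q - 40) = (q - 3)*(q + 4)*(q^2 - 3*q - 10) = (q - 3)*(q + 2)*(q + 4)*(q - 5)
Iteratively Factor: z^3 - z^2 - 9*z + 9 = (z - 3)*(z^2 + 2*z - 3) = (z - 3)*(z + 3)*(z - 1)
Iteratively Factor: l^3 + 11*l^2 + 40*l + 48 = (l + 4)*(l^2 + 7*l + 12) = (l + 3)*(l + 4)*(l + 4)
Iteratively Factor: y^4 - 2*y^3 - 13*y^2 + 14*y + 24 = (y - 2)*(y^3 - 13*y - 12) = (y - 2)*(y + 1)*(y^2 - y - 12) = (y - 4)*(y - 2)*(y + 1)*(y + 3)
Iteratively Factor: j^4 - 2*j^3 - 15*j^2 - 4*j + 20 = (j - 1)*(j^3 - j^2 - 16*j - 20) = (j - 1)*(j + 2)*(j^2 - 3*j - 10) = (j - 1)*(j + 2)^2*(j - 5)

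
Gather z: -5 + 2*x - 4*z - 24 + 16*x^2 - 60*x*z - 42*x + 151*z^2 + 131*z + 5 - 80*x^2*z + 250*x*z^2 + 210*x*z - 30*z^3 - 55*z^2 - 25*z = 16*x^2 - 40*x - 30*z^3 + z^2*(250*x + 96) + z*(-80*x^2 + 150*x + 102) - 24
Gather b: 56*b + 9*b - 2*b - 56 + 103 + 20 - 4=63*b + 63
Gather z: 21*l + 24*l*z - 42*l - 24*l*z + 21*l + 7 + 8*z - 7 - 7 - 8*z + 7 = 0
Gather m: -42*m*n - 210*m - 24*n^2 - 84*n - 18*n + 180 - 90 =m*(-42*n - 210) - 24*n^2 - 102*n + 90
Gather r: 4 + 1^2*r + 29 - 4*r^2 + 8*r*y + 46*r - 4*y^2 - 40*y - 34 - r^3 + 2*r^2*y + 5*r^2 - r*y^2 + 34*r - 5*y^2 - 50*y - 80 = -r^3 + r^2*(2*y + 1) + r*(-y^2 + 8*y + 81) - 9*y^2 - 90*y - 81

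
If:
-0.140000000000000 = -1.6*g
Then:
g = 0.09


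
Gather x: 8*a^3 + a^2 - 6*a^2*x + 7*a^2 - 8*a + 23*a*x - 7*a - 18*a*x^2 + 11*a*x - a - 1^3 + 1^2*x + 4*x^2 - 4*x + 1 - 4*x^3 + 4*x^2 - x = 8*a^3 + 8*a^2 - 16*a - 4*x^3 + x^2*(8 - 18*a) + x*(-6*a^2 + 34*a - 4)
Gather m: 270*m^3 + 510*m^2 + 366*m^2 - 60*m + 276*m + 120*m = 270*m^3 + 876*m^2 + 336*m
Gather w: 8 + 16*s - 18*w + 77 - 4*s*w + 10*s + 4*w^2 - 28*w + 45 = 26*s + 4*w^2 + w*(-4*s - 46) + 130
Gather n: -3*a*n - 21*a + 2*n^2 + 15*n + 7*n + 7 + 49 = -21*a + 2*n^2 + n*(22 - 3*a) + 56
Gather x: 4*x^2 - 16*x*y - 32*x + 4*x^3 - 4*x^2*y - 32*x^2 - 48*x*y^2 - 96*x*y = 4*x^3 + x^2*(-4*y - 28) + x*(-48*y^2 - 112*y - 32)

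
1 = 1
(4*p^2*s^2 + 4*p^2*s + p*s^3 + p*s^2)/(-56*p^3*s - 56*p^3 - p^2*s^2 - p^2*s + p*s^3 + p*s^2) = s*(-4*p - s)/(56*p^2 + p*s - s^2)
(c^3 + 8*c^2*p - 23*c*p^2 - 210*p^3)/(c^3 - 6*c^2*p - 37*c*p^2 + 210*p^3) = (-c - 7*p)/(-c + 7*p)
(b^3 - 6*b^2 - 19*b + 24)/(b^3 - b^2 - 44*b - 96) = (b - 1)/(b + 4)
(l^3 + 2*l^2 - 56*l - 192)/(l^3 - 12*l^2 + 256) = (l + 6)/(l - 8)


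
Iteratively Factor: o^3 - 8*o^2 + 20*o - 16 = (o - 2)*(o^2 - 6*o + 8) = (o - 4)*(o - 2)*(o - 2)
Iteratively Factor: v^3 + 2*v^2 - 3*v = (v)*(v^2 + 2*v - 3) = v*(v + 3)*(v - 1)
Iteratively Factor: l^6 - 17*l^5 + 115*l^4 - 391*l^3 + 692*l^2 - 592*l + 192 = (l - 4)*(l^5 - 13*l^4 + 63*l^3 - 139*l^2 + 136*l - 48) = (l - 4)*(l - 3)*(l^4 - 10*l^3 + 33*l^2 - 40*l + 16) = (l - 4)*(l - 3)*(l - 1)*(l^3 - 9*l^2 + 24*l - 16) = (l - 4)*(l - 3)*(l - 1)^2*(l^2 - 8*l + 16) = (l - 4)^2*(l - 3)*(l - 1)^2*(l - 4)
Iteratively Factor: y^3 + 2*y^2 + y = (y)*(y^2 + 2*y + 1) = y*(y + 1)*(y + 1)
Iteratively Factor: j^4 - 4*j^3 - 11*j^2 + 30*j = (j - 5)*(j^3 + j^2 - 6*j) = (j - 5)*(j + 3)*(j^2 - 2*j) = (j - 5)*(j - 2)*(j + 3)*(j)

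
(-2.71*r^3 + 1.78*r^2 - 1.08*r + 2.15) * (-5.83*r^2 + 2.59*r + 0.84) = 15.7993*r^5 - 17.3963*r^4 + 8.6302*r^3 - 13.8365*r^2 + 4.6613*r + 1.806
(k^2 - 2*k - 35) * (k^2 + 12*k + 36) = k^4 + 10*k^3 - 23*k^2 - 492*k - 1260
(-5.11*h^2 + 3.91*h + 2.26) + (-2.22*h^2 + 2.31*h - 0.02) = -7.33*h^2 + 6.22*h + 2.24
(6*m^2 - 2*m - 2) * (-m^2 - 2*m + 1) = -6*m^4 - 10*m^3 + 12*m^2 + 2*m - 2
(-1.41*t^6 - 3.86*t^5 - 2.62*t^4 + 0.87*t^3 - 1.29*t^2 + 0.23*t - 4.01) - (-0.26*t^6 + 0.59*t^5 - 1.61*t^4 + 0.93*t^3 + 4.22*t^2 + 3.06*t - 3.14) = -1.15*t^6 - 4.45*t^5 - 1.01*t^4 - 0.0600000000000001*t^3 - 5.51*t^2 - 2.83*t - 0.87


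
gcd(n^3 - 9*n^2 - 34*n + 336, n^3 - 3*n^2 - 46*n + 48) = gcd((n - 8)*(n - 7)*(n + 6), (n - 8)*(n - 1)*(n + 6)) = n^2 - 2*n - 48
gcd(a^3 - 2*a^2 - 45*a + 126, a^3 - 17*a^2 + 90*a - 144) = a^2 - 9*a + 18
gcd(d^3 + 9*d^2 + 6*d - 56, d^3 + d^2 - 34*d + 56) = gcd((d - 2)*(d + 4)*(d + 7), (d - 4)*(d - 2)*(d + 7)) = d^2 + 5*d - 14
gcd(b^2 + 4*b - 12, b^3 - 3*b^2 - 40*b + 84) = b^2 + 4*b - 12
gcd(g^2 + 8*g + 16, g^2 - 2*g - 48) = 1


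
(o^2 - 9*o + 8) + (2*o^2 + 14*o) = 3*o^2 + 5*o + 8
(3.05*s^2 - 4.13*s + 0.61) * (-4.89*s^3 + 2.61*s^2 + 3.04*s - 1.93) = -14.9145*s^5 + 28.1562*s^4 - 4.4902*s^3 - 16.8496*s^2 + 9.8253*s - 1.1773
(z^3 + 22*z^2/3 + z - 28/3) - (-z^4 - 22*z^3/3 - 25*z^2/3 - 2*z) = z^4 + 25*z^3/3 + 47*z^2/3 + 3*z - 28/3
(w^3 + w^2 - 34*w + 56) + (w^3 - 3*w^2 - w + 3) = 2*w^3 - 2*w^2 - 35*w + 59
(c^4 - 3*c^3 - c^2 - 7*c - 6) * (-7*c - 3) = -7*c^5 + 18*c^4 + 16*c^3 + 52*c^2 + 63*c + 18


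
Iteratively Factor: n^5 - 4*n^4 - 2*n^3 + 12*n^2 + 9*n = (n - 3)*(n^4 - n^3 - 5*n^2 - 3*n) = (n - 3)^2*(n^3 + 2*n^2 + n) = (n - 3)^2*(n + 1)*(n^2 + n) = (n - 3)^2*(n + 1)^2*(n)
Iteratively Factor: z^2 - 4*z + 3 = (z - 1)*(z - 3)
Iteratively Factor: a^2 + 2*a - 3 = (a - 1)*(a + 3)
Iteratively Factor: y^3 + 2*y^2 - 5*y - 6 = (y + 3)*(y^2 - y - 2) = (y - 2)*(y + 3)*(y + 1)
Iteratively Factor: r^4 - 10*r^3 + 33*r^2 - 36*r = (r - 3)*(r^3 - 7*r^2 + 12*r) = r*(r - 3)*(r^2 - 7*r + 12) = r*(r - 3)^2*(r - 4)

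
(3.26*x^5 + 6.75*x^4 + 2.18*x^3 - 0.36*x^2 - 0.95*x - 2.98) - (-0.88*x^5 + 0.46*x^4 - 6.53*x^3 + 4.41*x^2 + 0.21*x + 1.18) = 4.14*x^5 + 6.29*x^4 + 8.71*x^3 - 4.77*x^2 - 1.16*x - 4.16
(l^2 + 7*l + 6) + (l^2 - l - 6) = 2*l^2 + 6*l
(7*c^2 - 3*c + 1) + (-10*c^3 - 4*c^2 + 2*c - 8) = -10*c^3 + 3*c^2 - c - 7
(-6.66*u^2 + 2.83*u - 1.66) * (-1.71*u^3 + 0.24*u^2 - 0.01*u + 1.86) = 11.3886*u^5 - 6.4377*u^4 + 3.5844*u^3 - 12.8143*u^2 + 5.2804*u - 3.0876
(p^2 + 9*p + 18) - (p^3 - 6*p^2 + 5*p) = -p^3 + 7*p^2 + 4*p + 18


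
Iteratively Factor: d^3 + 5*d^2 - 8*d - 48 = (d + 4)*(d^2 + d - 12) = (d + 4)^2*(d - 3)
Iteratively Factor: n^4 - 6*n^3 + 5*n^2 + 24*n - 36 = (n - 2)*(n^3 - 4*n^2 - 3*n + 18) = (n - 2)*(n + 2)*(n^2 - 6*n + 9) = (n - 3)*(n - 2)*(n + 2)*(n - 3)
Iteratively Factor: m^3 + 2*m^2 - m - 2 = (m + 2)*(m^2 - 1) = (m - 1)*(m + 2)*(m + 1)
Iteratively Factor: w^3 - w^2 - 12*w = (w + 3)*(w^2 - 4*w) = (w - 4)*(w + 3)*(w)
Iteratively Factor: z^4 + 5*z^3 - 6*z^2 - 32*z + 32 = (z - 1)*(z^3 + 6*z^2 - 32) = (z - 2)*(z - 1)*(z^2 + 8*z + 16) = (z - 2)*(z - 1)*(z + 4)*(z + 4)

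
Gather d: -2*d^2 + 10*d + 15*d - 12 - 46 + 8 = -2*d^2 + 25*d - 50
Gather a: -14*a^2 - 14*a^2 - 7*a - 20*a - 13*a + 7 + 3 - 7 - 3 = -28*a^2 - 40*a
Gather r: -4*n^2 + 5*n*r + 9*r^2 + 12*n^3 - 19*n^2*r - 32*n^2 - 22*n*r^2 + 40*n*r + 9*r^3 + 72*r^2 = 12*n^3 - 36*n^2 + 9*r^3 + r^2*(81 - 22*n) + r*(-19*n^2 + 45*n)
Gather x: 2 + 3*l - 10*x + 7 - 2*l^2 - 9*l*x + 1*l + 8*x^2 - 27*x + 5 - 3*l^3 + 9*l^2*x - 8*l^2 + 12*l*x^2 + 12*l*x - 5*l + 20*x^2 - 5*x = -3*l^3 - 10*l^2 - l + x^2*(12*l + 28) + x*(9*l^2 + 3*l - 42) + 14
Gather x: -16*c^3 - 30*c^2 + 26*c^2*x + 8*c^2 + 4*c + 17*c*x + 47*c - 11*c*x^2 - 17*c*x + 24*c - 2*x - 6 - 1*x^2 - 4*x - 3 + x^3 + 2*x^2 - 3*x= -16*c^3 - 22*c^2 + 75*c + x^3 + x^2*(1 - 11*c) + x*(26*c^2 - 9) - 9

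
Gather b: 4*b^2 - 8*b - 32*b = 4*b^2 - 40*b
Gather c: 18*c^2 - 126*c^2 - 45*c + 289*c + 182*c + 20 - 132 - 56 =-108*c^2 + 426*c - 168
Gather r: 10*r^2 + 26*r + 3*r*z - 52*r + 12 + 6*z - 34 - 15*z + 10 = 10*r^2 + r*(3*z - 26) - 9*z - 12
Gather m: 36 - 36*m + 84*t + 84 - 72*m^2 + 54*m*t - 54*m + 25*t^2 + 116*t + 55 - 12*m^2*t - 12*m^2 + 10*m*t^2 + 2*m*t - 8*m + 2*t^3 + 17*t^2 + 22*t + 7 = m^2*(-12*t - 84) + m*(10*t^2 + 56*t - 98) + 2*t^3 + 42*t^2 + 222*t + 182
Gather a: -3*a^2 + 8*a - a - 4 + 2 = -3*a^2 + 7*a - 2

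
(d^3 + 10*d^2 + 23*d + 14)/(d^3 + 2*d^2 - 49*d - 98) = (d + 1)/(d - 7)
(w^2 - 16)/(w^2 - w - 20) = (w - 4)/(w - 5)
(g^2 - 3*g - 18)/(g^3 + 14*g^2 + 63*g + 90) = (g - 6)/(g^2 + 11*g + 30)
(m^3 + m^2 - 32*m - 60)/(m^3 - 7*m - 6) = (m^2 - m - 30)/(m^2 - 2*m - 3)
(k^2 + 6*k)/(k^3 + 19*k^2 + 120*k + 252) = k/(k^2 + 13*k + 42)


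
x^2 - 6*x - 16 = (x - 8)*(x + 2)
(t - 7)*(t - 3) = t^2 - 10*t + 21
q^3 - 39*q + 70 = (q - 5)*(q - 2)*(q + 7)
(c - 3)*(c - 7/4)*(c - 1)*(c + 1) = c^4 - 19*c^3/4 + 17*c^2/4 + 19*c/4 - 21/4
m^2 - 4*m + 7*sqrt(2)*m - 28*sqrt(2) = (m - 4)*(m + 7*sqrt(2))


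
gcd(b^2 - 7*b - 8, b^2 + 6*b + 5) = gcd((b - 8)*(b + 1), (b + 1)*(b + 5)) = b + 1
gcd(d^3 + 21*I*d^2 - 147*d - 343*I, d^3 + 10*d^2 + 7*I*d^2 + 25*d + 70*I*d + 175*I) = d + 7*I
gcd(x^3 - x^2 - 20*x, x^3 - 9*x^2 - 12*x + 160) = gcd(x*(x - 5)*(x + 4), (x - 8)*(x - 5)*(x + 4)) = x^2 - x - 20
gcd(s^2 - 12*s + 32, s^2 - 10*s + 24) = s - 4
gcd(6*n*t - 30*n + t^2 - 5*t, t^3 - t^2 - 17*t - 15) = t - 5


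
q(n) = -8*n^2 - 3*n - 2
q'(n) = -16*n - 3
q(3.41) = -105.25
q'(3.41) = -57.56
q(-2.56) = -46.75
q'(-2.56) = 37.96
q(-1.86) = -24.10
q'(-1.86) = 26.76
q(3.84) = -131.48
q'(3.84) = -64.44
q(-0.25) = -1.75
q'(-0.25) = 1.00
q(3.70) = -122.62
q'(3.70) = -62.20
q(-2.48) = -43.76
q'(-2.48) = 36.68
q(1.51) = -24.77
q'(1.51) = -27.16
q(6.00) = -308.00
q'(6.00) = -99.00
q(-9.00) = -623.00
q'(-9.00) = 141.00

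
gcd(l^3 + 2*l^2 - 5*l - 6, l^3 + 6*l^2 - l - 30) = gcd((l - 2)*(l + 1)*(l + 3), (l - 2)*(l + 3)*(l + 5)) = l^2 + l - 6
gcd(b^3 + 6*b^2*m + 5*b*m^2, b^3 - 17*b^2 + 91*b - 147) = 1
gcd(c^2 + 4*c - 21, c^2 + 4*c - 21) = c^2 + 4*c - 21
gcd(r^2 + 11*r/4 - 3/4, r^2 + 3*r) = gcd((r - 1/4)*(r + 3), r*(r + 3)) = r + 3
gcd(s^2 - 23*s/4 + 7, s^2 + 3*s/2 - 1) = 1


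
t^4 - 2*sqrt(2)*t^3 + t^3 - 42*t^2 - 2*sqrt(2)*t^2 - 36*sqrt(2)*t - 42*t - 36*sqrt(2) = (t + 1)*(t - 6*sqrt(2))*(t + sqrt(2))*(t + 3*sqrt(2))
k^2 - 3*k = k*(k - 3)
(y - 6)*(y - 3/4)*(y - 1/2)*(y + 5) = y^4 - 9*y^3/4 - 227*y^2/8 + 297*y/8 - 45/4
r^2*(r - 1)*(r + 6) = r^4 + 5*r^3 - 6*r^2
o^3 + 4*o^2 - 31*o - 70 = (o - 5)*(o + 2)*(o + 7)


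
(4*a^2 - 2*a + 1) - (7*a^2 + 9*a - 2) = -3*a^2 - 11*a + 3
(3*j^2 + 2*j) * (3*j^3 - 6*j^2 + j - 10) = 9*j^5 - 12*j^4 - 9*j^3 - 28*j^2 - 20*j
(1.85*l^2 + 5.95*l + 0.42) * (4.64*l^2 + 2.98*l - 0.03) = 8.584*l^4 + 33.121*l^3 + 19.6243*l^2 + 1.0731*l - 0.0126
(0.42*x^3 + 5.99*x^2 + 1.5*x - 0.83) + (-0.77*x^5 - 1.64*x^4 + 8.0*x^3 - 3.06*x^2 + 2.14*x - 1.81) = -0.77*x^5 - 1.64*x^4 + 8.42*x^3 + 2.93*x^2 + 3.64*x - 2.64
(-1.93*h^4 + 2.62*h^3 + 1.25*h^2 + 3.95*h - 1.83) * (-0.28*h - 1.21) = 0.5404*h^5 + 1.6017*h^4 - 3.5202*h^3 - 2.6185*h^2 - 4.2671*h + 2.2143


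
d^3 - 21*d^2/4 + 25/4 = (d - 5)*(d - 5/4)*(d + 1)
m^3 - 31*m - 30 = (m - 6)*(m + 1)*(m + 5)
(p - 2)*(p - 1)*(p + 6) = p^3 + 3*p^2 - 16*p + 12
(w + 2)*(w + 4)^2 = w^3 + 10*w^2 + 32*w + 32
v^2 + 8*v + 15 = (v + 3)*(v + 5)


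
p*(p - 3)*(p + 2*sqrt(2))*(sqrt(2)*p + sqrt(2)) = sqrt(2)*p^4 - 2*sqrt(2)*p^3 + 4*p^3 - 8*p^2 - 3*sqrt(2)*p^2 - 12*p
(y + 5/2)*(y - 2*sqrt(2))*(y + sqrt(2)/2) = y^3 - 3*sqrt(2)*y^2/2 + 5*y^2/2 - 15*sqrt(2)*y/4 - 2*y - 5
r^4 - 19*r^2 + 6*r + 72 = (r - 3)^2*(r + 2)*(r + 4)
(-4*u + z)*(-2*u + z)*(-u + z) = -8*u^3 + 14*u^2*z - 7*u*z^2 + z^3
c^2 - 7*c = c*(c - 7)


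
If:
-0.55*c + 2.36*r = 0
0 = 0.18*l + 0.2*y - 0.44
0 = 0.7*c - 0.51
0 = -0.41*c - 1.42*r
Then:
No Solution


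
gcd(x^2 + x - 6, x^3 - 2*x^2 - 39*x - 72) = x + 3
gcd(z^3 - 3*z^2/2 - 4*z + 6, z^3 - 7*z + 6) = z - 2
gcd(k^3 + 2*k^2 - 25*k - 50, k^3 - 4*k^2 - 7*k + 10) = k^2 - 3*k - 10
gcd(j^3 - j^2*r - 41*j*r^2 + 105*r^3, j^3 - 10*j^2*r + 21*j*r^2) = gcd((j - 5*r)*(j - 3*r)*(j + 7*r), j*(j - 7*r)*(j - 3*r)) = -j + 3*r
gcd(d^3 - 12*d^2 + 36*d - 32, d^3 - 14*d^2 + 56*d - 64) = d^2 - 10*d + 16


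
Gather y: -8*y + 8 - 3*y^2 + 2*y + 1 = -3*y^2 - 6*y + 9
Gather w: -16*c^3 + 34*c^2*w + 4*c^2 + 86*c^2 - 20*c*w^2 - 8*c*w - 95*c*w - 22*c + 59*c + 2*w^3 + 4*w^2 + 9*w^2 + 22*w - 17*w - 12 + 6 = -16*c^3 + 90*c^2 + 37*c + 2*w^3 + w^2*(13 - 20*c) + w*(34*c^2 - 103*c + 5) - 6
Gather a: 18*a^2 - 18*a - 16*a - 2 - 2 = 18*a^2 - 34*a - 4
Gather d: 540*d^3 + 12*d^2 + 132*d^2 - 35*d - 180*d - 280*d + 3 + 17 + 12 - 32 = 540*d^3 + 144*d^2 - 495*d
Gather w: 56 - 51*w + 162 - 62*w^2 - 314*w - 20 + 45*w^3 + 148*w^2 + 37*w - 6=45*w^3 + 86*w^2 - 328*w + 192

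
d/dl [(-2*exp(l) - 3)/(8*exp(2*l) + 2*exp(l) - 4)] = (8*exp(2*l) + 24*exp(l) + 7)*exp(l)/(2*(16*exp(4*l) + 8*exp(3*l) - 15*exp(2*l) - 4*exp(l) + 4))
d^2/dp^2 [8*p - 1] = 0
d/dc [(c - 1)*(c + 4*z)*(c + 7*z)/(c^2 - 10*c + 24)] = (-2*(c - 5)*(c - 1)*(c + 4*z)*(c + 7*z) + (c^2 - 10*c + 24)*((c - 1)*(c + 4*z) + (c - 1)*(c + 7*z) + (c + 4*z)*(c + 7*z)))/(c^2 - 10*c + 24)^2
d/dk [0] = 0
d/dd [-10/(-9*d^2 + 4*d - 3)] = 20*(2 - 9*d)/(9*d^2 - 4*d + 3)^2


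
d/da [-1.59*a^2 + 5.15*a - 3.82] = 5.15 - 3.18*a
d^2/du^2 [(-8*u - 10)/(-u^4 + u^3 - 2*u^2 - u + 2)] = 4*((4*u + 5)*(4*u^3 - 3*u^2 + 4*u + 1)^2 + (-16*u^3 + 12*u^2 - 16*u - (4*u + 5)*(6*u^2 - 3*u + 2) - 4)*(u^4 - u^3 + 2*u^2 + u - 2))/(u^4 - u^3 + 2*u^2 + u - 2)^3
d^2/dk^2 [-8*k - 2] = 0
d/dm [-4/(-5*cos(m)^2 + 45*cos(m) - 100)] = 4*(2*cos(m) - 9)*sin(m)/(5*(cos(m)^2 - 9*cos(m) + 20)^2)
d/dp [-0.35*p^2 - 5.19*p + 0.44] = -0.7*p - 5.19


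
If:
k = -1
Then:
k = -1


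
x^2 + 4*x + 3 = (x + 1)*(x + 3)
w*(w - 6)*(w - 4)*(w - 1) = w^4 - 11*w^3 + 34*w^2 - 24*w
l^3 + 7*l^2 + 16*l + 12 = (l + 2)^2*(l + 3)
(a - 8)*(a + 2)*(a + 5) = a^3 - a^2 - 46*a - 80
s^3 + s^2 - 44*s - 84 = (s - 7)*(s + 2)*(s + 6)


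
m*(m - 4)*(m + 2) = m^3 - 2*m^2 - 8*m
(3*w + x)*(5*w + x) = 15*w^2 + 8*w*x + x^2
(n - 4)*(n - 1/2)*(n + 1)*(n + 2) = n^4 - 3*n^3/2 - 19*n^2/2 - 3*n + 4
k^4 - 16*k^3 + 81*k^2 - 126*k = k*(k - 7)*(k - 6)*(k - 3)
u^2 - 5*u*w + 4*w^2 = (u - 4*w)*(u - w)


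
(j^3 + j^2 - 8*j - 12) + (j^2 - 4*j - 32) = j^3 + 2*j^2 - 12*j - 44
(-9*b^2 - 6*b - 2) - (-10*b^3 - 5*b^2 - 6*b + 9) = 10*b^3 - 4*b^2 - 11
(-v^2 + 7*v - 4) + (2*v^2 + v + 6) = v^2 + 8*v + 2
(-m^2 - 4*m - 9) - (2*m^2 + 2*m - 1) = -3*m^2 - 6*m - 8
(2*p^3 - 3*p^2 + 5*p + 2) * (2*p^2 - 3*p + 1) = 4*p^5 - 12*p^4 + 21*p^3 - 14*p^2 - p + 2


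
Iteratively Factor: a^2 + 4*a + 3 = (a + 3)*(a + 1)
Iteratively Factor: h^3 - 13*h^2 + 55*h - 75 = (h - 3)*(h^2 - 10*h + 25) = (h - 5)*(h - 3)*(h - 5)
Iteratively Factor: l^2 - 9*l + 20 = (l - 4)*(l - 5)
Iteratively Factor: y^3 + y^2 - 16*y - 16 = (y + 1)*(y^2 - 16) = (y - 4)*(y + 1)*(y + 4)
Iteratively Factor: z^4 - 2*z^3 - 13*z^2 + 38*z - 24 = (z - 1)*(z^3 - z^2 - 14*z + 24) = (z - 3)*(z - 1)*(z^2 + 2*z - 8) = (z - 3)*(z - 1)*(z + 4)*(z - 2)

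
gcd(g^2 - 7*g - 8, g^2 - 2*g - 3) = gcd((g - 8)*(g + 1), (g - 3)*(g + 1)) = g + 1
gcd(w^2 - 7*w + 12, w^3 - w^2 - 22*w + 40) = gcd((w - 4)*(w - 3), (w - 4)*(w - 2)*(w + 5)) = w - 4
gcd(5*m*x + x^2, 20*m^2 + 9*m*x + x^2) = 5*m + x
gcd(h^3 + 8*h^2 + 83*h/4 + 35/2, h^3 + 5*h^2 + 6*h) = h + 2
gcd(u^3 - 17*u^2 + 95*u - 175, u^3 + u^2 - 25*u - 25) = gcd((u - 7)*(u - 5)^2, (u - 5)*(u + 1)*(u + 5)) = u - 5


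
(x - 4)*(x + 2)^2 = x^3 - 12*x - 16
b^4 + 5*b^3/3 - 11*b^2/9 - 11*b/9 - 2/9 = (b - 1)*(b + 1/3)^2*(b + 2)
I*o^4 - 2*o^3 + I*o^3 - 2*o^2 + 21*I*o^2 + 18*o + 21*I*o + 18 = (o + 1)*(o - 3*I)*(o + 6*I)*(I*o + 1)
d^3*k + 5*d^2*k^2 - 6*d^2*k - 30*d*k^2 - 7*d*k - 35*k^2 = (d - 7)*(d + 5*k)*(d*k + k)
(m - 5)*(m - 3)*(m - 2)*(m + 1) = m^4 - 9*m^3 + 21*m^2 + m - 30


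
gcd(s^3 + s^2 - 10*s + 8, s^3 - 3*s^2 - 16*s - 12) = 1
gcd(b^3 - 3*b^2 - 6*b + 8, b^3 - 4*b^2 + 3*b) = b - 1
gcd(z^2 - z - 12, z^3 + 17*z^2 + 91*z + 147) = z + 3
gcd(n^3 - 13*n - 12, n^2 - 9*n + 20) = n - 4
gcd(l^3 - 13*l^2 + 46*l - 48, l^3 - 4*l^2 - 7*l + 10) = 1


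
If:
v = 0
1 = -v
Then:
No Solution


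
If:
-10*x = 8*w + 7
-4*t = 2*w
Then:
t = 5*x/8 + 7/16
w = -5*x/4 - 7/8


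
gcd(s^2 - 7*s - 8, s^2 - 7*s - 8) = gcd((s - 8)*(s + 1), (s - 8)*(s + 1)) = s^2 - 7*s - 8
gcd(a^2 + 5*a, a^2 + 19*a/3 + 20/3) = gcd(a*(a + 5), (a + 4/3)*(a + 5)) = a + 5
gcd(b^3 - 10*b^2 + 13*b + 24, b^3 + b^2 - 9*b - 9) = b^2 - 2*b - 3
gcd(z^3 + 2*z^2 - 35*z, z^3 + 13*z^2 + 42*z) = z^2 + 7*z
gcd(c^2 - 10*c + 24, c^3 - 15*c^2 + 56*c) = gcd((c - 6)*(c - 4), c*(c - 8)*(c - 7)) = 1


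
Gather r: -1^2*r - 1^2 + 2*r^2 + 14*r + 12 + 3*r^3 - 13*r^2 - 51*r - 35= 3*r^3 - 11*r^2 - 38*r - 24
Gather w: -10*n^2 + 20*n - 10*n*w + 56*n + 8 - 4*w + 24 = -10*n^2 + 76*n + w*(-10*n - 4) + 32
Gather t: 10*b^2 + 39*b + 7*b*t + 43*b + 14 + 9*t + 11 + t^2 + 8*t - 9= 10*b^2 + 82*b + t^2 + t*(7*b + 17) + 16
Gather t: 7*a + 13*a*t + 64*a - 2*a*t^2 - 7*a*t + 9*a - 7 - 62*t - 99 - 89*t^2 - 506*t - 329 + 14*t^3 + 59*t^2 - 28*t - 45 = 80*a + 14*t^3 + t^2*(-2*a - 30) + t*(6*a - 596) - 480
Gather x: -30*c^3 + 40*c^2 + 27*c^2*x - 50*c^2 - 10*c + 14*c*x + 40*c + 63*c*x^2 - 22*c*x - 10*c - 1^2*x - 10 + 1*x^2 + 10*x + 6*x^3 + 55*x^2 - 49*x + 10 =-30*c^3 - 10*c^2 + 20*c + 6*x^3 + x^2*(63*c + 56) + x*(27*c^2 - 8*c - 40)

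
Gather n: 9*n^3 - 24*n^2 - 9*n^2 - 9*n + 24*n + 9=9*n^3 - 33*n^2 + 15*n + 9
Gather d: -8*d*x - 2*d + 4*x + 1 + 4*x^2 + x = d*(-8*x - 2) + 4*x^2 + 5*x + 1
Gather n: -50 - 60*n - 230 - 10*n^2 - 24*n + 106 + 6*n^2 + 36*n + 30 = -4*n^2 - 48*n - 144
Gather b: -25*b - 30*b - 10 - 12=-55*b - 22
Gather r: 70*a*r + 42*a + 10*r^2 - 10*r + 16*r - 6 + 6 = 42*a + 10*r^2 + r*(70*a + 6)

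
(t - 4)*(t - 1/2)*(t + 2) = t^3 - 5*t^2/2 - 7*t + 4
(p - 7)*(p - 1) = p^2 - 8*p + 7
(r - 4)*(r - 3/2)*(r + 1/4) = r^3 - 21*r^2/4 + 37*r/8 + 3/2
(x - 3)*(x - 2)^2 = x^3 - 7*x^2 + 16*x - 12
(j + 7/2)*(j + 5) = j^2 + 17*j/2 + 35/2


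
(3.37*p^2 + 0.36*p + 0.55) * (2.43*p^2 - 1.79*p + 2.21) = 8.1891*p^4 - 5.1575*p^3 + 8.1398*p^2 - 0.1889*p + 1.2155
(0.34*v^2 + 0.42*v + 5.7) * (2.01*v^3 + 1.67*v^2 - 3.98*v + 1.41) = 0.6834*v^5 + 1.412*v^4 + 10.8052*v^3 + 8.3268*v^2 - 22.0938*v + 8.037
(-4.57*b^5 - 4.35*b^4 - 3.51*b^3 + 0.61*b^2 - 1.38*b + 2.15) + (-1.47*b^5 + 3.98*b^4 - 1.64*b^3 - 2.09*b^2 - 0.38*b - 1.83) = -6.04*b^5 - 0.37*b^4 - 5.15*b^3 - 1.48*b^2 - 1.76*b + 0.32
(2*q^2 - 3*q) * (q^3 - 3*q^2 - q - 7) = 2*q^5 - 9*q^4 + 7*q^3 - 11*q^2 + 21*q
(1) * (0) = 0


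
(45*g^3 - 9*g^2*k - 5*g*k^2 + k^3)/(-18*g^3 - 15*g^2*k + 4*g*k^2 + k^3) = (-15*g^2 - 2*g*k + k^2)/(6*g^2 + 7*g*k + k^2)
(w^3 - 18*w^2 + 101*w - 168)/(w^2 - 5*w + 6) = (w^2 - 15*w + 56)/(w - 2)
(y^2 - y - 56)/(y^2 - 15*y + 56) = (y + 7)/(y - 7)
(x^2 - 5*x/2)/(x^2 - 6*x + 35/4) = 2*x/(2*x - 7)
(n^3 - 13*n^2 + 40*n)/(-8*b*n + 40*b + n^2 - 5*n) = n*(8 - n)/(8*b - n)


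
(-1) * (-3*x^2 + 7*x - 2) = 3*x^2 - 7*x + 2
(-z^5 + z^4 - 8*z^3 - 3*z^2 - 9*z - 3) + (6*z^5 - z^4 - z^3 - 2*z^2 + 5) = 5*z^5 - 9*z^3 - 5*z^2 - 9*z + 2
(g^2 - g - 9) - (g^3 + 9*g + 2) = -g^3 + g^2 - 10*g - 11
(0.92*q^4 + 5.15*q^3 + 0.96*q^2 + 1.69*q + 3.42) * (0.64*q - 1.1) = 0.5888*q^5 + 2.284*q^4 - 5.0506*q^3 + 0.0255999999999998*q^2 + 0.3298*q - 3.762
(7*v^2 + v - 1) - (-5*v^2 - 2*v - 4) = 12*v^2 + 3*v + 3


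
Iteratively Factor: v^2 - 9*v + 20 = (v - 4)*(v - 5)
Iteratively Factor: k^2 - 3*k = (k)*(k - 3)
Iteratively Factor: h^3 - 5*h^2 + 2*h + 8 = (h - 2)*(h^2 - 3*h - 4) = (h - 2)*(h + 1)*(h - 4)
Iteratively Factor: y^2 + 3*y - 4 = (y + 4)*(y - 1)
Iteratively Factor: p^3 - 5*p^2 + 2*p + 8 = (p - 2)*(p^2 - 3*p - 4) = (p - 4)*(p - 2)*(p + 1)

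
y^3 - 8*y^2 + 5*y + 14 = (y - 7)*(y - 2)*(y + 1)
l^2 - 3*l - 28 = (l - 7)*(l + 4)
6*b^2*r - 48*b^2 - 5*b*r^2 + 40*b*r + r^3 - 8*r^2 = (-3*b + r)*(-2*b + r)*(r - 8)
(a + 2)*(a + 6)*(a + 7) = a^3 + 15*a^2 + 68*a + 84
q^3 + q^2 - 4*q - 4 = (q - 2)*(q + 1)*(q + 2)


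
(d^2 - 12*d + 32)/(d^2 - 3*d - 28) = (-d^2 + 12*d - 32)/(-d^2 + 3*d + 28)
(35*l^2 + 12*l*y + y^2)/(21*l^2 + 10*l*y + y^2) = (5*l + y)/(3*l + y)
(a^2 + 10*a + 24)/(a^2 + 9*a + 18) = (a + 4)/(a + 3)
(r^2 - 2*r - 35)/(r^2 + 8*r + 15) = (r - 7)/(r + 3)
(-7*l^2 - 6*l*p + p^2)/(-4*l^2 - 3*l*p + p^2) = (-7*l + p)/(-4*l + p)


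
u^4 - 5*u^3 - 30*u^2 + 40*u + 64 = (u - 8)*(u - 2)*(u + 1)*(u + 4)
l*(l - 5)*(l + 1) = l^3 - 4*l^2 - 5*l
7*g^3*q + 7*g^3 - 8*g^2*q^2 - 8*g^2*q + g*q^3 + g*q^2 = (-7*g + q)*(-g + q)*(g*q + g)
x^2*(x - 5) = x^3 - 5*x^2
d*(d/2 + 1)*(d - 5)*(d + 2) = d^4/2 - d^3/2 - 8*d^2 - 10*d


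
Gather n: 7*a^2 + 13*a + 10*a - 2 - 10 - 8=7*a^2 + 23*a - 20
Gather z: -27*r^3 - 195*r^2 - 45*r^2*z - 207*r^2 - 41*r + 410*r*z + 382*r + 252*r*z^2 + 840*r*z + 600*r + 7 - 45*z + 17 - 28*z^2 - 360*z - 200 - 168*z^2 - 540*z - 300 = -27*r^3 - 402*r^2 + 941*r + z^2*(252*r - 196) + z*(-45*r^2 + 1250*r - 945) - 476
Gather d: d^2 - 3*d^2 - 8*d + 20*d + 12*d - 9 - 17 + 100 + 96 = -2*d^2 + 24*d + 170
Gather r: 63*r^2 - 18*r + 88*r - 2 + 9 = 63*r^2 + 70*r + 7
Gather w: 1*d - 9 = d - 9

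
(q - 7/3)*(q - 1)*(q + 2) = q^3 - 4*q^2/3 - 13*q/3 + 14/3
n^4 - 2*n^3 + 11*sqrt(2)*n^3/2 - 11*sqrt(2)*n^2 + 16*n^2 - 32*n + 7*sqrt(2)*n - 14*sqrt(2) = (n - 2)*(n + sqrt(2))^2*(n + 7*sqrt(2)/2)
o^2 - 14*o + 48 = (o - 8)*(o - 6)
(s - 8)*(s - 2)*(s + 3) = s^3 - 7*s^2 - 14*s + 48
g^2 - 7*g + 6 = (g - 6)*(g - 1)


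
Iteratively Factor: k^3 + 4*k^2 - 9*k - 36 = (k + 3)*(k^2 + k - 12) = (k + 3)*(k + 4)*(k - 3)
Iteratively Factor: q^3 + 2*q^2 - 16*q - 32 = (q - 4)*(q^2 + 6*q + 8) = (q - 4)*(q + 4)*(q + 2)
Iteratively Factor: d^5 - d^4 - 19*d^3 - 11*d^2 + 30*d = (d - 1)*(d^4 - 19*d^2 - 30*d) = (d - 5)*(d - 1)*(d^3 + 5*d^2 + 6*d) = d*(d - 5)*(d - 1)*(d^2 + 5*d + 6) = d*(d - 5)*(d - 1)*(d + 2)*(d + 3)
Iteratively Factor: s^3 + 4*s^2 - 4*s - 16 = (s + 2)*(s^2 + 2*s - 8) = (s + 2)*(s + 4)*(s - 2)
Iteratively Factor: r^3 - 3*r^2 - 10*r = (r + 2)*(r^2 - 5*r) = (r - 5)*(r + 2)*(r)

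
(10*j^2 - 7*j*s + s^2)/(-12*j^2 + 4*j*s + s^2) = (-5*j + s)/(6*j + s)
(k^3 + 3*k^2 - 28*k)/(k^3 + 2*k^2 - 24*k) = (k + 7)/(k + 6)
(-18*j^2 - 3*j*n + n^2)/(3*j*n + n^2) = (-6*j + n)/n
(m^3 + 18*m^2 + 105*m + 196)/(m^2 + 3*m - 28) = (m^2 + 11*m + 28)/(m - 4)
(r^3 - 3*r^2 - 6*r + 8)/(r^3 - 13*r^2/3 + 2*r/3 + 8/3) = 3*(r + 2)/(3*r + 2)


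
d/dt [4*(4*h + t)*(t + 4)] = 16*h + 8*t + 16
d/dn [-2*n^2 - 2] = -4*n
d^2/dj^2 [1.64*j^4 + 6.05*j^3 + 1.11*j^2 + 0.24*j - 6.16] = 19.68*j^2 + 36.3*j + 2.22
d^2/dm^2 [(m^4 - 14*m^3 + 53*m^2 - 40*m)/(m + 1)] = 6*(m^4 - 2*m^3 - 12*m^2 - 14*m + 31)/(m^3 + 3*m^2 + 3*m + 1)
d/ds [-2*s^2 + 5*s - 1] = 5 - 4*s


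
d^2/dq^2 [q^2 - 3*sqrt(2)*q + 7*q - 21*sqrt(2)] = 2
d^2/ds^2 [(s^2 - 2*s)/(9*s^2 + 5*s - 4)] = 6*(-69*s^3 + 36*s^2 - 72*s - 8)/(729*s^6 + 1215*s^5 - 297*s^4 - 955*s^3 + 132*s^2 + 240*s - 64)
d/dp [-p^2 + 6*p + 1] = 6 - 2*p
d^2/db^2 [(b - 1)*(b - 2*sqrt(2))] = 2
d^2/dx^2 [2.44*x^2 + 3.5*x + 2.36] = 4.88000000000000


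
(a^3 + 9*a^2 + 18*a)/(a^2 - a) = (a^2 + 9*a + 18)/(a - 1)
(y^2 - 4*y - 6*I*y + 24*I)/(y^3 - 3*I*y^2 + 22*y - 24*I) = (y - 4)/(y^2 + 3*I*y + 4)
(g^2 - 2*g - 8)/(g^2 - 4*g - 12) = (g - 4)/(g - 6)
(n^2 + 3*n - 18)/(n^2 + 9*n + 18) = (n - 3)/(n + 3)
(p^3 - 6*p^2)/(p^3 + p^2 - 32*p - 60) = p^2/(p^2 + 7*p + 10)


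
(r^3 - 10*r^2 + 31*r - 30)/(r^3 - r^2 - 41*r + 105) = (r - 2)/(r + 7)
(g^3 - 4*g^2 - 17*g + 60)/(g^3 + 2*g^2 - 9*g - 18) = (g^2 - g - 20)/(g^2 + 5*g + 6)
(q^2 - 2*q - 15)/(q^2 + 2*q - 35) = (q + 3)/(q + 7)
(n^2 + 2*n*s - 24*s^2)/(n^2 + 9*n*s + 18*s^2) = (n - 4*s)/(n + 3*s)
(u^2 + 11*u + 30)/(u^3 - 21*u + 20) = (u + 6)/(u^2 - 5*u + 4)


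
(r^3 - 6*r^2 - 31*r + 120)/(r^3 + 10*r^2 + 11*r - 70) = (r^2 - 11*r + 24)/(r^2 + 5*r - 14)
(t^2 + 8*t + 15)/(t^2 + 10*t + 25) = (t + 3)/(t + 5)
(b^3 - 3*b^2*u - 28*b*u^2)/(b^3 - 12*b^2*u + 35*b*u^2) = (-b - 4*u)/(-b + 5*u)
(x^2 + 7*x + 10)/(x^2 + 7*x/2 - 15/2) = 2*(x + 2)/(2*x - 3)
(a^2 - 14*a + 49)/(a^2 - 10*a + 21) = (a - 7)/(a - 3)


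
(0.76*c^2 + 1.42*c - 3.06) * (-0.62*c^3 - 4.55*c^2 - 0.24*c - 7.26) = -0.4712*c^5 - 4.3384*c^4 - 4.7462*c^3 + 8.0646*c^2 - 9.5748*c + 22.2156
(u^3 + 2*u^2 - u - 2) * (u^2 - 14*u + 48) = u^5 - 12*u^4 + 19*u^3 + 108*u^2 - 20*u - 96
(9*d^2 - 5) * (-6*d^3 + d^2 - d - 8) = -54*d^5 + 9*d^4 + 21*d^3 - 77*d^2 + 5*d + 40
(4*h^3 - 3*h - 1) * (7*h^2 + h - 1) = 28*h^5 + 4*h^4 - 25*h^3 - 10*h^2 + 2*h + 1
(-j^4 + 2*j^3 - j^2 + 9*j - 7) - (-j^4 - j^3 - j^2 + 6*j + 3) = 3*j^3 + 3*j - 10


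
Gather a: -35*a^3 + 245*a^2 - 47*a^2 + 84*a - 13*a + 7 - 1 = -35*a^3 + 198*a^2 + 71*a + 6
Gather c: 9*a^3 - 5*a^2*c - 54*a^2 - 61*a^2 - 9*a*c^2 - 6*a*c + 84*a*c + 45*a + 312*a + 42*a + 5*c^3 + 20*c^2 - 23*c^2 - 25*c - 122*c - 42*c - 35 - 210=9*a^3 - 115*a^2 + 399*a + 5*c^3 + c^2*(-9*a - 3) + c*(-5*a^2 + 78*a - 189) - 245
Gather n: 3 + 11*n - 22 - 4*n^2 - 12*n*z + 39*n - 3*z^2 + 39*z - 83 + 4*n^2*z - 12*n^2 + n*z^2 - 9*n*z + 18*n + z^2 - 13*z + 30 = n^2*(4*z - 16) + n*(z^2 - 21*z + 68) - 2*z^2 + 26*z - 72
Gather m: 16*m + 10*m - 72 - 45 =26*m - 117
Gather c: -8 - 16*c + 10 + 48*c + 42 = 32*c + 44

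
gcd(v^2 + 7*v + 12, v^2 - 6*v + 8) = 1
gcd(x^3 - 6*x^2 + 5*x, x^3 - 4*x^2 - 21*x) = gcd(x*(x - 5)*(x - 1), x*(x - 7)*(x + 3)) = x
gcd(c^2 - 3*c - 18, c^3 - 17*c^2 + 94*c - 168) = c - 6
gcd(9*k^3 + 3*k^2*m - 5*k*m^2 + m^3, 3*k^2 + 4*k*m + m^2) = k + m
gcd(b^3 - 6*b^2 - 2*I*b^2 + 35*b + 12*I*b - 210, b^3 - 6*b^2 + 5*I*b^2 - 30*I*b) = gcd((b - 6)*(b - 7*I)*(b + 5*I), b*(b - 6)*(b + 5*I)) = b^2 + b*(-6 + 5*I) - 30*I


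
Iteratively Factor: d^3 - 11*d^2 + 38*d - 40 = (d - 2)*(d^2 - 9*d + 20) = (d - 5)*(d - 2)*(d - 4)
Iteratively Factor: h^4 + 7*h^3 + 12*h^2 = (h + 4)*(h^3 + 3*h^2) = h*(h + 4)*(h^2 + 3*h) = h^2*(h + 4)*(h + 3)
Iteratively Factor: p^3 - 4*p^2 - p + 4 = (p + 1)*(p^2 - 5*p + 4) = (p - 4)*(p + 1)*(p - 1)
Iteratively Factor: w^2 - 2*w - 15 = (w + 3)*(w - 5)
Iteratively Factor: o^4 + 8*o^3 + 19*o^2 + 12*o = (o + 1)*(o^3 + 7*o^2 + 12*o) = o*(o + 1)*(o^2 + 7*o + 12) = o*(o + 1)*(o + 3)*(o + 4)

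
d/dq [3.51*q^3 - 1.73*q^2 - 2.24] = q*(10.53*q - 3.46)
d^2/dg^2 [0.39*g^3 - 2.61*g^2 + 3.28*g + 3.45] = 2.34*g - 5.22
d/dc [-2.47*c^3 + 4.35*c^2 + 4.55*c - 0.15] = -7.41*c^2 + 8.7*c + 4.55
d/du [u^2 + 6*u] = 2*u + 6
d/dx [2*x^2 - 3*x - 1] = 4*x - 3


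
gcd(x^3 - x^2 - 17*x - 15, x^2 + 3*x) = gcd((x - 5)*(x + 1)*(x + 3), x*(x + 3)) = x + 3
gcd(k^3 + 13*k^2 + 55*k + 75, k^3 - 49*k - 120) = k^2 + 8*k + 15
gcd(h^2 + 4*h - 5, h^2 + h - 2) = h - 1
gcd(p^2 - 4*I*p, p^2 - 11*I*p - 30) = 1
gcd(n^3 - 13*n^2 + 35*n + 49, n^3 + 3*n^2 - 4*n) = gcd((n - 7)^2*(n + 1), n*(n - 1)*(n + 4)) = 1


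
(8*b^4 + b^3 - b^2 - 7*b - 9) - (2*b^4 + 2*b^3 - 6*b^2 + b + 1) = 6*b^4 - b^3 + 5*b^2 - 8*b - 10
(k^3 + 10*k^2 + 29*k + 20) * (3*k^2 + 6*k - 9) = 3*k^5 + 36*k^4 + 138*k^3 + 144*k^2 - 141*k - 180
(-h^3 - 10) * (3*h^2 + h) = -3*h^5 - h^4 - 30*h^2 - 10*h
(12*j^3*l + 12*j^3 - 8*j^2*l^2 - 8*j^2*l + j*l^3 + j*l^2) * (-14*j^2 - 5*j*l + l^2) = -168*j^5*l - 168*j^5 + 52*j^4*l^2 + 52*j^4*l + 38*j^3*l^3 + 38*j^3*l^2 - 13*j^2*l^4 - 13*j^2*l^3 + j*l^5 + j*l^4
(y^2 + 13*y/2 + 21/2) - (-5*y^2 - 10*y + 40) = 6*y^2 + 33*y/2 - 59/2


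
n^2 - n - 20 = (n - 5)*(n + 4)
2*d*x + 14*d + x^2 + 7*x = (2*d + x)*(x + 7)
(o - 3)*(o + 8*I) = o^2 - 3*o + 8*I*o - 24*I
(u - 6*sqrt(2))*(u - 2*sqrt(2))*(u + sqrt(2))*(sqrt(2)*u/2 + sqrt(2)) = sqrt(2)*u^4/2 - 7*u^3 + sqrt(2)*u^3 - 14*u^2 + 4*sqrt(2)*u^2 + 8*sqrt(2)*u + 24*u + 48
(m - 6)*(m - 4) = m^2 - 10*m + 24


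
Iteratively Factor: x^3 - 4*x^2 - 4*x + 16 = (x - 4)*(x^2 - 4) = (x - 4)*(x - 2)*(x + 2)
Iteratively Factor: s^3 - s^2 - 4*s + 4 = (s - 2)*(s^2 + s - 2) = (s - 2)*(s + 2)*(s - 1)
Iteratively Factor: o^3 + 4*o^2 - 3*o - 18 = (o + 3)*(o^2 + o - 6) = (o + 3)^2*(o - 2)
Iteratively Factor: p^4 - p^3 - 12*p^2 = (p - 4)*(p^3 + 3*p^2) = p*(p - 4)*(p^2 + 3*p) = p^2*(p - 4)*(p + 3)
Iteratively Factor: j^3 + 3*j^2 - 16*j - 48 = (j + 4)*(j^2 - j - 12) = (j - 4)*(j + 4)*(j + 3)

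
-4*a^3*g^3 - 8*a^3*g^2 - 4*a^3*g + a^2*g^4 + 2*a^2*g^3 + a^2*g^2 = g*(-4*a + g)*(a*g + a)^2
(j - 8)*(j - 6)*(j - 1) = j^3 - 15*j^2 + 62*j - 48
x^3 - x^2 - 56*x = x*(x - 8)*(x + 7)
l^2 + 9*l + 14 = (l + 2)*(l + 7)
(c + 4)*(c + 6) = c^2 + 10*c + 24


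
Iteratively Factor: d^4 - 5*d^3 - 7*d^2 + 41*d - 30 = (d - 5)*(d^3 - 7*d + 6) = (d - 5)*(d - 1)*(d^2 + d - 6) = (d - 5)*(d - 1)*(d + 3)*(d - 2)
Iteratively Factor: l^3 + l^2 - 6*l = (l - 2)*(l^2 + 3*l) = (l - 2)*(l + 3)*(l)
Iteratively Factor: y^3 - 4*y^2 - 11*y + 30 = (y - 5)*(y^2 + y - 6) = (y - 5)*(y - 2)*(y + 3)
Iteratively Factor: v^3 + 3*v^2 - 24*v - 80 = (v + 4)*(v^2 - v - 20) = (v + 4)^2*(v - 5)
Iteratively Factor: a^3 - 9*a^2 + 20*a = (a)*(a^2 - 9*a + 20) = a*(a - 5)*(a - 4)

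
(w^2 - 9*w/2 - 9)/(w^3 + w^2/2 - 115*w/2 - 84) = (w - 6)/(w^2 - w - 56)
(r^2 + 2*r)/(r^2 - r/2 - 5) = 2*r/(2*r - 5)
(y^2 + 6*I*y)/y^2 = (y + 6*I)/y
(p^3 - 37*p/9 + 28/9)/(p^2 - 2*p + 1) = (p^2 + p - 28/9)/(p - 1)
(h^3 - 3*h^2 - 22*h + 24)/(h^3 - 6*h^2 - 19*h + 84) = (h^2 - 7*h + 6)/(h^2 - 10*h + 21)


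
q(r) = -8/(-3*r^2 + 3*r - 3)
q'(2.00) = -0.89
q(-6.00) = 0.06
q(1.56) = 1.42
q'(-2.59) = 0.16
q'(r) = -8*(6*r - 3)/(-3*r^2 + 3*r - 3)^2 = 8*(1 - 2*r)/(3*(r^2 - r + 1)^2)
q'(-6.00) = 0.02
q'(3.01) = -0.27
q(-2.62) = 0.25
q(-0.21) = 2.13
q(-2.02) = 0.38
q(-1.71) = 0.47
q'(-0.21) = 2.41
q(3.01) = 0.38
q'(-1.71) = 0.37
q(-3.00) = 0.21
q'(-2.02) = 0.27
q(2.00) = 0.89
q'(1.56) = -1.61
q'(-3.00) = 0.11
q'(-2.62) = 0.15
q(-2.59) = 0.26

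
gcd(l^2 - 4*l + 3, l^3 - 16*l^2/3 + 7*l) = l - 3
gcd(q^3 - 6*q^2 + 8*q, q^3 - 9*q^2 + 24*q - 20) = q - 2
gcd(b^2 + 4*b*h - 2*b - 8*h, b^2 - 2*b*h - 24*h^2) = b + 4*h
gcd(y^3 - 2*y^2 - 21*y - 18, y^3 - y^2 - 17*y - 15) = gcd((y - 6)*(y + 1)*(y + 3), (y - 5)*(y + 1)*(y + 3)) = y^2 + 4*y + 3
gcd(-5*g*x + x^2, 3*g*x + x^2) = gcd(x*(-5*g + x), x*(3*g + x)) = x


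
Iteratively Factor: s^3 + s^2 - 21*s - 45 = (s + 3)*(s^2 - 2*s - 15) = (s + 3)^2*(s - 5)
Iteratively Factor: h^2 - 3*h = (h)*(h - 3)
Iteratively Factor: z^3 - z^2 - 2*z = (z + 1)*(z^2 - 2*z) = (z - 2)*(z + 1)*(z)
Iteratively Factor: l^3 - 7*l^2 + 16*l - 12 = (l - 2)*(l^2 - 5*l + 6) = (l - 3)*(l - 2)*(l - 2)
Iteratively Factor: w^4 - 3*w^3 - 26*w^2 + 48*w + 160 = (w + 2)*(w^3 - 5*w^2 - 16*w + 80) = (w - 4)*(w + 2)*(w^2 - w - 20) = (w - 5)*(w - 4)*(w + 2)*(w + 4)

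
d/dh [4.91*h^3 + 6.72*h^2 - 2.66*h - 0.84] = 14.73*h^2 + 13.44*h - 2.66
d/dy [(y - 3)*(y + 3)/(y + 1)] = (y^2 + 2*y + 9)/(y^2 + 2*y + 1)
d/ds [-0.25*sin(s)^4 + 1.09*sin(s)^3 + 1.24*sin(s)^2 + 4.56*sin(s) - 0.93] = (-1.0*sin(s)^3 + 3.27*sin(s)^2 + 2.48*sin(s) + 4.56)*cos(s)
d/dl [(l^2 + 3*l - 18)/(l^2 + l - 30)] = -2/(l^2 - 10*l + 25)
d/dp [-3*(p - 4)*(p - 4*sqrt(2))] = -6*p + 12 + 12*sqrt(2)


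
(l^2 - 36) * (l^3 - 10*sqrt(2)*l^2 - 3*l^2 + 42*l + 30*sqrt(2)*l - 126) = l^5 - 10*sqrt(2)*l^4 - 3*l^4 + 6*l^3 + 30*sqrt(2)*l^3 - 18*l^2 + 360*sqrt(2)*l^2 - 1080*sqrt(2)*l - 1512*l + 4536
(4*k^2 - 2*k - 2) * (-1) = -4*k^2 + 2*k + 2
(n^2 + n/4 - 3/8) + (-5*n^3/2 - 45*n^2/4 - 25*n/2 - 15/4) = -5*n^3/2 - 41*n^2/4 - 49*n/4 - 33/8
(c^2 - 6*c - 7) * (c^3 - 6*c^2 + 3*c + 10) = c^5 - 12*c^4 + 32*c^3 + 34*c^2 - 81*c - 70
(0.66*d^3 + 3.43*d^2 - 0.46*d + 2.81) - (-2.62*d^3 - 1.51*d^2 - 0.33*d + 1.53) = 3.28*d^3 + 4.94*d^2 - 0.13*d + 1.28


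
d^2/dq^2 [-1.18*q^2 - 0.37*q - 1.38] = -2.36000000000000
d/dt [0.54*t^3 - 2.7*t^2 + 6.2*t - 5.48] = 1.62*t^2 - 5.4*t + 6.2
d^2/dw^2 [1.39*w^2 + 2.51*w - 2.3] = 2.78000000000000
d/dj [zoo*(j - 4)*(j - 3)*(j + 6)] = zoo*(j^2 + j + 1)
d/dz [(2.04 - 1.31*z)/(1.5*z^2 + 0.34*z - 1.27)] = (1.965*z^2 - 6.12*z + 0.9701)/(2.25*z^4 + 1.02*z^3 - 3.6944*z^2 - 0.8636*z + 1.6129)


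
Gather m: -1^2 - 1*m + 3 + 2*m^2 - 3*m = 2*m^2 - 4*m + 2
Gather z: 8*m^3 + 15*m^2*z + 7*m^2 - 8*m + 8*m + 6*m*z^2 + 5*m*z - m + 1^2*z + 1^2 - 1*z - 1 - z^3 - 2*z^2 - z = 8*m^3 + 7*m^2 - m - z^3 + z^2*(6*m - 2) + z*(15*m^2 + 5*m - 1)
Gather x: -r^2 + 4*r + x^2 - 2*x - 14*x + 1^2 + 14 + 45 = -r^2 + 4*r + x^2 - 16*x + 60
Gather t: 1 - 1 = 0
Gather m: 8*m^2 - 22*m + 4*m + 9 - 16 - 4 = 8*m^2 - 18*m - 11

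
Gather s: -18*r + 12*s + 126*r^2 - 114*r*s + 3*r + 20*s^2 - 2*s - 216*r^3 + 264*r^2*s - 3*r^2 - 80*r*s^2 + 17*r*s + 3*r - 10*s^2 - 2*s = -216*r^3 + 123*r^2 - 12*r + s^2*(10 - 80*r) + s*(264*r^2 - 97*r + 8)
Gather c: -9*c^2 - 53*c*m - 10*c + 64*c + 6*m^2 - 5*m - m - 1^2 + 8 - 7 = -9*c^2 + c*(54 - 53*m) + 6*m^2 - 6*m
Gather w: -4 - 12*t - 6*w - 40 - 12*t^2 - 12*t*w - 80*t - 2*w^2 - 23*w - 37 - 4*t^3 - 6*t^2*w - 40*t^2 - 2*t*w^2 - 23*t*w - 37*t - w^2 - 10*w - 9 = -4*t^3 - 52*t^2 - 129*t + w^2*(-2*t - 3) + w*(-6*t^2 - 35*t - 39) - 90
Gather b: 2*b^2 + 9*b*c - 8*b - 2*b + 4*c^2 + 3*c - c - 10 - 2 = 2*b^2 + b*(9*c - 10) + 4*c^2 + 2*c - 12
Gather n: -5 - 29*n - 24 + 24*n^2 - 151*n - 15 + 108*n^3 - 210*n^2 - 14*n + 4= 108*n^3 - 186*n^2 - 194*n - 40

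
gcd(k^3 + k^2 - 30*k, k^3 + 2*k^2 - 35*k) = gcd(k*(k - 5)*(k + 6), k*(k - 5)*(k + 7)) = k^2 - 5*k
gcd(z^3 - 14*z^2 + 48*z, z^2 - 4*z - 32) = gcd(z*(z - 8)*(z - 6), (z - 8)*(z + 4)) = z - 8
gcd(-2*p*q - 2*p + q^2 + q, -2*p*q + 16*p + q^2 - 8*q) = 2*p - q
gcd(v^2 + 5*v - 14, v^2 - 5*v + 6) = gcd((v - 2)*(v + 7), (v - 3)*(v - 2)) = v - 2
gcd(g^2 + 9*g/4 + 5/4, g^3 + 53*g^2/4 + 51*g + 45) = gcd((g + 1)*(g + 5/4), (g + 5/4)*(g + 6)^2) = g + 5/4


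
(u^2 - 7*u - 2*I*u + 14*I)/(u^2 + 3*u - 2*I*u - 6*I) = (u - 7)/(u + 3)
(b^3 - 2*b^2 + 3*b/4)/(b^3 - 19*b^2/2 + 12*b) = (b - 1/2)/(b - 8)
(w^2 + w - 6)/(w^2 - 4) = (w + 3)/(w + 2)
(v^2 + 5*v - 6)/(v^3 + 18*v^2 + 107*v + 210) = (v - 1)/(v^2 + 12*v + 35)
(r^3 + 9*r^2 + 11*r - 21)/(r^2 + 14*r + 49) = (r^2 + 2*r - 3)/(r + 7)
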